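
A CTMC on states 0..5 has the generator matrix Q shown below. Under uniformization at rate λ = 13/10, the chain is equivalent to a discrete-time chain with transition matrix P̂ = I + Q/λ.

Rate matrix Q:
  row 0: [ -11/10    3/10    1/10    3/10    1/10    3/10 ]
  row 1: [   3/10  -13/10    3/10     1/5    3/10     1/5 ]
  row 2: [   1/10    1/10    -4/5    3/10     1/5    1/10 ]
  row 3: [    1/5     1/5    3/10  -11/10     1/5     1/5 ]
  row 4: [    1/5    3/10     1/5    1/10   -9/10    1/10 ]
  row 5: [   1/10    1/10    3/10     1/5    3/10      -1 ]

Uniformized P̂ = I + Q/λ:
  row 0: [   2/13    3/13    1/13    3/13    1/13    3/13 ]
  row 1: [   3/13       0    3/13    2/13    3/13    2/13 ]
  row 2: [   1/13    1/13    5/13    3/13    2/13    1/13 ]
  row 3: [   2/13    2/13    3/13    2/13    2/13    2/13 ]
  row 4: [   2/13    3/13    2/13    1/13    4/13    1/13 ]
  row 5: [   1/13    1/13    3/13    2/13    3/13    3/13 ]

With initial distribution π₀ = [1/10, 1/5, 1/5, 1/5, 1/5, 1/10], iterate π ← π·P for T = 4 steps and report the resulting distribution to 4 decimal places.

t=0: π = [0.1000, 0.2000, 0.2000, 0.2000, 0.2000, 0.1000]
t=1: π = [0.1462, 0.1231, 0.2308, 0.1615, 0.2000, 0.1385]
t=2: π = [0.1349, 0.1331, 0.2284, 0.1675, 0.1935, 0.1426]
t=3: π = [0.1355, 0.1301, 0.2303, 0.1669, 0.1944, 0.1427]
t=4: π = [0.1352, 0.1305, 0.2304, 0.1670, 0.1943, 0.1426]

π = [0.1352, 0.1305, 0.2304, 0.1670, 0.1943, 0.1426]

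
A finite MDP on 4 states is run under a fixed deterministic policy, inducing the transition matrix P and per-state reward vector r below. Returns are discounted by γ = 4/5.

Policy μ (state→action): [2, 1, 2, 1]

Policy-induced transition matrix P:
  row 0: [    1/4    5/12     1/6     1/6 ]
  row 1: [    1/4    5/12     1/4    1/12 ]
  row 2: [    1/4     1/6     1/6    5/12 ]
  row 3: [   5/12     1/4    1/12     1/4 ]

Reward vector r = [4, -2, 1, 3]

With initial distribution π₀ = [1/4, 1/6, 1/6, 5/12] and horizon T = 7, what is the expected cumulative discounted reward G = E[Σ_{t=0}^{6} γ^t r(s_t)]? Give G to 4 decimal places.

G = 5.9288

t=0: π = [0.2500, 0.1667, 0.1667, 0.4167], E[r] = 2.0833, γ^t·E[r] = 2.083333, running G = 2.083333
t=1: π = [0.3194, 0.3056, 0.1458, 0.2292], E[r] = 1.5000, γ^t·E[r] = 1.200000, running G = 3.283333
t=2: π = [0.2882, 0.3420, 0.1730, 0.1968], E[r] = 1.2321, γ^t·E[r] = 0.788519, running G = 4.071852
t=3: π = [0.2828, 0.3406, 0.1788, 0.1978], E[r] = 1.2222, γ^t·E[r] = 0.625753, running G = 4.697605
t=4: π = [0.2830, 0.3390, 0.1786, 0.1995], E[r] = 1.2308, γ^t·E[r] = 0.504143, running G = 5.201748
t=5: π = [0.2832, 0.3388, 0.1783, 0.1997], E[r] = 1.2327, γ^t·E[r] = 0.403945, running G = 5.605694
t=6: π = [0.2833, 0.3388, 0.1783, 0.1996], E[r] = 1.2327, γ^t·E[r] = 0.323144, running G = 5.928838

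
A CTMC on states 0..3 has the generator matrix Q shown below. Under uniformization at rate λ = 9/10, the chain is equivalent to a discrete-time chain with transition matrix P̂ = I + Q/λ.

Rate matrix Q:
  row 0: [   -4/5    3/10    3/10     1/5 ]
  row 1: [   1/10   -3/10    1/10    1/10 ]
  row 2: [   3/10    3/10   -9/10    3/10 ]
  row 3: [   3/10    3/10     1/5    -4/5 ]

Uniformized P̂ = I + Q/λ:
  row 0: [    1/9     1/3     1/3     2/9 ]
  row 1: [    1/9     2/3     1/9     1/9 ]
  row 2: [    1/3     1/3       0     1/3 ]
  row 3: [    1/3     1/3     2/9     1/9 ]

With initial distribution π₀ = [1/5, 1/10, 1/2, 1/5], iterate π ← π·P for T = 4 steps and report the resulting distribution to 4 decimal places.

π = [0.1834, 0.4951, 0.1555, 0.1660]

t=0: π = [0.2000, 0.1000, 0.5000, 0.2000]
t=1: π = [0.2667, 0.3667, 0.1222, 0.2444]
t=2: π = [0.1926, 0.4556, 0.1840, 0.1679]
t=3: π = [0.1893, 0.4852, 0.1521, 0.1734]
t=4: π = [0.1834, 0.4951, 0.1555, 0.1660]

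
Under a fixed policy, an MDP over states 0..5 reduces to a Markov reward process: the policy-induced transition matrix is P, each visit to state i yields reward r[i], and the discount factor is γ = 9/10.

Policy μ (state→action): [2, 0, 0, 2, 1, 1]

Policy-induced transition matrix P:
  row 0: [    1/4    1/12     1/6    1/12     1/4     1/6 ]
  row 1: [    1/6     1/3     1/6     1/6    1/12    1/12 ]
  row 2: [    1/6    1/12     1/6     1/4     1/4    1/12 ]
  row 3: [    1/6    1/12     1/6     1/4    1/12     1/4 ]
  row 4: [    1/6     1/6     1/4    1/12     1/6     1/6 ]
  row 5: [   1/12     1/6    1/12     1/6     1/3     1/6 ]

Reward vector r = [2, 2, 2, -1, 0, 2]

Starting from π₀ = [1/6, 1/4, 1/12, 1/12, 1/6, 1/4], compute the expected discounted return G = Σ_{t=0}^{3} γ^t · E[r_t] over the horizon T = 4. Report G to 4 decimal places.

G = 4.1748

t=0: π = [0.1667, 0.2500, 0.0833, 0.0833, 0.1667, 0.2500], E[r] = 1.4167, γ^t·E[r] = 1.416667, running G = 1.416667
t=1: π = [0.1597, 0.1806, 0.1597, 0.1528, 0.2014, 0.1458], E[r] = 1.1389, γ^t·E[r] = 1.025000, running G = 2.441667
t=2: π = [0.1678, 0.1574, 0.1713, 0.1626, 0.1898, 0.1510], E[r] = 1.1325, γ^t·E[r] = 0.917344, running G = 3.359010
t=3: π = [0.1681, 0.1511, 0.1699, 0.1647, 0.1934, 0.1528], E[r] = 1.1191, γ^t·E[r] = 0.815801, running G = 4.174811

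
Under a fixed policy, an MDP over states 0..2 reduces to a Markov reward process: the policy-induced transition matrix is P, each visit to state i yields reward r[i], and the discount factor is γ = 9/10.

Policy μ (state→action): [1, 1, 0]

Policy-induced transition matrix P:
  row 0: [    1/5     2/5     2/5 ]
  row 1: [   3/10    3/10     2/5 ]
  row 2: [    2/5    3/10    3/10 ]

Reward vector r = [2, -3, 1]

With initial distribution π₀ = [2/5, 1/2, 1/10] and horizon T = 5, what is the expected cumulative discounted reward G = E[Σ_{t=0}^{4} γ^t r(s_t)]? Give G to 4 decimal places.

t=0: π = [0.4000, 0.5000, 0.1000], E[r] = -0.6000, γ^t·E[r] = -0.600000, running G = -0.600000
t=1: π = [0.2700, 0.3400, 0.3900], E[r] = -0.0900, γ^t·E[r] = -0.081000, running G = -0.681000
t=2: π = [0.3120, 0.3270, 0.3610], E[r] = 0.0040, γ^t·E[r] = 0.003240, running G = -0.677760
t=3: π = [0.3049, 0.3312, 0.3639], E[r] = -0.0199, γ^t·E[r] = -0.014507, running G = -0.692267
t=4: π = [0.3059, 0.3305, 0.3636], E[r] = -0.0161, γ^t·E[r] = -0.010537, running G = -0.702804

G = -0.7028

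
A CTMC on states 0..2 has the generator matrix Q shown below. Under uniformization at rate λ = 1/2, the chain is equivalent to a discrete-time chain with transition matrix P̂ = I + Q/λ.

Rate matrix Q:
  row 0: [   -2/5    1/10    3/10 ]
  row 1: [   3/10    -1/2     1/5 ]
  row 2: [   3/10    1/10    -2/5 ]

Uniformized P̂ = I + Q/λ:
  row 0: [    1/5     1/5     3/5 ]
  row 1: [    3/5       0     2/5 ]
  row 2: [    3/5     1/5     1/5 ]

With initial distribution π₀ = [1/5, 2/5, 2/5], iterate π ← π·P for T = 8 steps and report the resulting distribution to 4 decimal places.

π = [0.4284, 0.1667, 0.4049]

t=0: π = [0.2000, 0.4000, 0.4000]
t=1: π = [0.5200, 0.1200, 0.3600]
t=2: π = [0.3920, 0.1760, 0.4320]
t=3: π = [0.4432, 0.1648, 0.3920]
t=4: π = [0.4227, 0.1670, 0.4102]
t=5: π = [0.4309, 0.1666, 0.4025]
t=6: π = [0.4276, 0.1667, 0.4057]
t=7: π = [0.4289, 0.1667, 0.4044]
t=8: π = [0.4284, 0.1667, 0.4049]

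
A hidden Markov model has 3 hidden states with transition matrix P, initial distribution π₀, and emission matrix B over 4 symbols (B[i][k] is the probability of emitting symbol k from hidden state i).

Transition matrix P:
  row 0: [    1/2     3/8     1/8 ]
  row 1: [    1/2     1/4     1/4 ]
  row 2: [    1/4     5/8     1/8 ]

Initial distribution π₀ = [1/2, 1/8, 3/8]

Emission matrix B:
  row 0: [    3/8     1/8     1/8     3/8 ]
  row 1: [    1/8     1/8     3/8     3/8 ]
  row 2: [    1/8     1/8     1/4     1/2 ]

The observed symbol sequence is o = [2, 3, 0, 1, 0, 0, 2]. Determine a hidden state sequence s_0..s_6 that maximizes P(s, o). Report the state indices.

path = [2, 1, 0, 0, 0, 0, 1]

t=0: δ = [6.250e-02, 4.688e-02, 9.375e-02]  (obs o_0=2)
t=1: δ = [1.172e-02, 2.197e-02, 5.859e-03]  ψ = [0, 2, 1]  (obs o_1=3)
t=2: δ = [4.120e-03, 6.866e-04, 6.866e-04]  ψ = [1, 1, 1]  (obs o_2=0)
t=3: δ = [2.575e-04, 1.931e-04, 6.437e-05]  ψ = [0, 0, 0]  (obs o_3=1)
t=4: δ = [4.828e-05, 1.207e-05, 6.035e-06]  ψ = [0, 0, 1]  (obs o_4=0)
t=5: δ = [9.052e-06, 2.263e-06, 7.544e-07]  ψ = [0, 0, 0]  (obs o_5=0)
t=6: δ = [5.658e-07, 1.273e-06, 2.829e-07]  ψ = [0, 0, 0]  (obs o_6=2)
backtrack: best end state = 1; path = [2, 1, 0, 0, 0, 0, 1]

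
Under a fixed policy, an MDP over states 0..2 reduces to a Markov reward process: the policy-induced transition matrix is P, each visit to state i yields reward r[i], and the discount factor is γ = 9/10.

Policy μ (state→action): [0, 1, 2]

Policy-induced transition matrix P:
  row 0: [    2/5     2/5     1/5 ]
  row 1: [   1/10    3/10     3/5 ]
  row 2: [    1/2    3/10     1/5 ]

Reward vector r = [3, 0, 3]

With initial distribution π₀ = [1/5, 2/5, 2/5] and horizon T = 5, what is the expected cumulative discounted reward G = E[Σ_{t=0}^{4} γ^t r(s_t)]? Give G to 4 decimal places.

G = 8.0280

t=0: π = [0.2000, 0.4000, 0.4000], E[r] = 1.8000, γ^t·E[r] = 1.800000, running G = 1.800000
t=1: π = [0.3200, 0.3200, 0.3600], E[r] = 2.0400, γ^t·E[r] = 1.836000, running G = 3.636000
t=2: π = [0.3400, 0.3320, 0.3280], E[r] = 2.0040, γ^t·E[r] = 1.623240, running G = 5.259240
t=3: π = [0.3332, 0.3340, 0.3328], E[r] = 1.9980, γ^t·E[r] = 1.456542, running G = 6.715782
t=4: π = [0.3331, 0.3333, 0.3336], E[r] = 2.0000, γ^t·E[r] = 1.312226, running G = 8.028008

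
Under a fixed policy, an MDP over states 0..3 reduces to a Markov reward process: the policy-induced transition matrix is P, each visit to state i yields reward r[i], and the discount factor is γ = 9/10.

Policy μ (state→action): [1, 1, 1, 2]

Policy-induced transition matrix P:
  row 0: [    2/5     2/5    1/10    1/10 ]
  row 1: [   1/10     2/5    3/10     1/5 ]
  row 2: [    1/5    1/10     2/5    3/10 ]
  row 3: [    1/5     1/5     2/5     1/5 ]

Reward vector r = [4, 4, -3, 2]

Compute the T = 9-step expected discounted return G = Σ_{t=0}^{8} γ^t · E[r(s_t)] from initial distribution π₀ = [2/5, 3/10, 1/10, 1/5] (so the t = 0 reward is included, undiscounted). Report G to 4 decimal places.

t=0: π = [0.4000, 0.3000, 0.1000, 0.2000], E[r] = 2.9000, γ^t·E[r] = 2.900000, running G = 2.900000
t=1: π = [0.2500, 0.3300, 0.2500, 0.1700], E[r] = 1.9100, γ^t·E[r] = 1.719000, running G = 4.619000
t=2: π = [0.2170, 0.2910, 0.2920, 0.2000], E[r] = 1.5560, γ^t·E[r] = 1.260360, running G = 5.879360
t=3: π = [0.2143, 0.2724, 0.3058, 0.2075], E[r] = 1.4444, γ^t·E[r] = 1.052968, running G = 6.932328
t=4: π = [0.2156, 0.2668, 0.3085, 0.2092], E[r] = 1.4224, γ^t·E[r] = 0.933243, running G = 7.865571
t=5: π = [0.2164, 0.2656, 0.3086, 0.2093], E[r] = 1.4210, γ^t·E[r] = 0.839065, running G = 8.704636
t=6: π = [0.2167, 0.2656, 0.3085, 0.2092], E[r] = 1.4220, γ^t·E[r] = 0.755732, running G = 9.460368
t=7: π = [0.2168, 0.2656, 0.3084, 0.2092], E[r] = 1.4227, γ^t·E[r] = 0.680452, running G = 10.140820
t=8: π = [0.2168, 0.2656, 0.3084, 0.2092], E[r] = 1.4229, γ^t·E[r] = 0.612493, running G = 10.753313

G = 10.7533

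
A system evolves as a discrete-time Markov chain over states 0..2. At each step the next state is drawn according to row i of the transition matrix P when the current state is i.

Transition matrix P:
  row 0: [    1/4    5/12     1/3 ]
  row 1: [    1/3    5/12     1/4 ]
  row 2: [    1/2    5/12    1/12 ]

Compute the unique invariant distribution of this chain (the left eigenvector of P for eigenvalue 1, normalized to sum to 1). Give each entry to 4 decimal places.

Balance equations π_j = Σ_i π_i·P[i][j]:
  π_0 = 1/4·π_0 + 1/3·π_1 + 1/2·π_2
  π_1 = 5/12·π_0 + 5/12·π_1 + 5/12·π_2
  normalize: π_0 + π_1 + π_2 = 1
Solving the linear system gives exactly π = [31/90, 5/12, 43/180].

π = [0.3444, 0.4167, 0.2389]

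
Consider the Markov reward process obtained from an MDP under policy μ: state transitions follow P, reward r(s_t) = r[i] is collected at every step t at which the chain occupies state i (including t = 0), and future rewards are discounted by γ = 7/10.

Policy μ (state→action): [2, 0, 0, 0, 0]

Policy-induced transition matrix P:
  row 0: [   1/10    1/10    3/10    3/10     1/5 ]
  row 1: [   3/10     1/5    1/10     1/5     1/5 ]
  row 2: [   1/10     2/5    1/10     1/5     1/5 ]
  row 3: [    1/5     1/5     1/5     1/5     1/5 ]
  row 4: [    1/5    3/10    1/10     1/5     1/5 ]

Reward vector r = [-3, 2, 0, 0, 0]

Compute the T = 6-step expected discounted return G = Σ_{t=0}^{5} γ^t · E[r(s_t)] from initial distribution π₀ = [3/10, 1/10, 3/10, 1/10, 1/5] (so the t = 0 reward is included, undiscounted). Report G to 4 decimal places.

G = -0.7909

t=0: π = [0.3000, 0.1000, 0.3000, 0.1000, 0.2000], E[r] = -0.7000, γ^t·E[r] = -0.700000, running G = -0.700000
t=1: π = [0.1500, 0.2500, 0.1700, 0.2300, 0.2000], E[r] = 0.0500, γ^t·E[r] = 0.035000, running G = -0.665000
t=2: π = [0.1930, 0.2390, 0.1530, 0.2150, 0.2000], E[r] = -0.1010, γ^t·E[r] = -0.049490, running G = -0.714490
t=3: π = [0.1893, 0.2313, 0.1601, 0.2193, 0.2000], E[r] = -0.1053, γ^t·E[r] = -0.036118, running G = -0.750608
t=4: π = [0.1882, 0.2331, 0.1598, 0.2189, 0.2000], E[r] = -0.0984, γ^t·E[r] = -0.023623, running G = -0.774231
t=5: π = [0.1885, 0.2331, 0.1595, 0.2188, 0.2000], E[r] = -0.0993, γ^t·E[r] = -0.016682, running G = -0.790913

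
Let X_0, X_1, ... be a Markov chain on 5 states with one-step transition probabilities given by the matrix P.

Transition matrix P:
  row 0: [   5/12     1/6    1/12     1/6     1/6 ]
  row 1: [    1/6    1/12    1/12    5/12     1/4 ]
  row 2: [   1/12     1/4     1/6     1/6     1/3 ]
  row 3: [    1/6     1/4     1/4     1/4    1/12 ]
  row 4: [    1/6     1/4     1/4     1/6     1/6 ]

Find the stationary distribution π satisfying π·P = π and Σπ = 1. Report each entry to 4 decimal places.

π = [0.2035, 0.1998, 0.1687, 0.2363, 0.1917]

Balance equations π_j = Σ_i π_i·P[i][j]:
  π_0 = 5/12·π_0 + 1/6·π_1 + 1/12·π_2 + 1/6·π_3 + 1/6·π_4
  π_1 = 1/6·π_0 + 1/12·π_1 + 1/4·π_2 + 1/4·π_3 + 1/4·π_4
  π_2 = 1/12·π_0 + 1/12·π_1 + 1/6·π_2 + 1/4·π_3 + 1/4·π_4
  π_3 = 1/6·π_0 + 5/12·π_1 + 1/6·π_2 + 1/4·π_3 + 1/6·π_4
  normalize: π_0 + π_1 + π_2 + π_3 + π_4 = 1
Solving the linear system gives exactly π = [82/403, 161/806, 68/403, 2095/8866, 850/4433].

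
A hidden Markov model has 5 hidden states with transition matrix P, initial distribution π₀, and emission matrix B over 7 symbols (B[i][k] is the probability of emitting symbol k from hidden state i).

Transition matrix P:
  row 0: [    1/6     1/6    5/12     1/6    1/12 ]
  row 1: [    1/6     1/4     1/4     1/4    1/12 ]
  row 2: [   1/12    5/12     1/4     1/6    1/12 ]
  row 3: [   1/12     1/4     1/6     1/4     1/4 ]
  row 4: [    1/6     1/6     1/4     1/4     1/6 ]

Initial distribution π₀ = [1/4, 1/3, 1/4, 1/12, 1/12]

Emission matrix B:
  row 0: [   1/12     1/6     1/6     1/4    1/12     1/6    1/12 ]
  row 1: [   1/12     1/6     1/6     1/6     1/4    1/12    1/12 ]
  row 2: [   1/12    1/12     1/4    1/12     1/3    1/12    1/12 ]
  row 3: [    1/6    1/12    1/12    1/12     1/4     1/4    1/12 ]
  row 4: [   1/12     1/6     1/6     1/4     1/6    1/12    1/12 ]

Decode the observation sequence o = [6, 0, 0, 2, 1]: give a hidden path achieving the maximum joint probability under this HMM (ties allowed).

path = [1, 3, 3, 2, 1]

t=0: δ = [2.083e-02, 2.778e-02, 2.083e-02, 6.944e-03, 6.944e-03]  (obs o_0=6)
t=1: δ = [3.858e-04, 7.234e-04, 7.234e-04, 1.157e-03, 1.929e-04]  ψ = [1, 2, 0, 1, 1]  (obs o_1=0)
t=2: δ = [1.005e-05, 2.512e-05, 1.608e-05, 4.823e-05, 2.411e-05]  ψ = [1, 2, 3, 3, 3]  (obs o_2=0)
t=3: δ = [6.977e-07, 2.009e-06, 2.009e-06, 1.005e-06, 2.009e-06]  ψ = [1, 3, 3, 3, 3]  (obs o_3=2)
t=4: δ = [5.582e-08, 1.395e-07, 4.186e-08, 4.186e-08, 5.582e-08]  ψ = [1, 2, 1, 1, 4]  (obs o_4=1)
backtrack: best end state = 1; path = [1, 3, 3, 2, 1]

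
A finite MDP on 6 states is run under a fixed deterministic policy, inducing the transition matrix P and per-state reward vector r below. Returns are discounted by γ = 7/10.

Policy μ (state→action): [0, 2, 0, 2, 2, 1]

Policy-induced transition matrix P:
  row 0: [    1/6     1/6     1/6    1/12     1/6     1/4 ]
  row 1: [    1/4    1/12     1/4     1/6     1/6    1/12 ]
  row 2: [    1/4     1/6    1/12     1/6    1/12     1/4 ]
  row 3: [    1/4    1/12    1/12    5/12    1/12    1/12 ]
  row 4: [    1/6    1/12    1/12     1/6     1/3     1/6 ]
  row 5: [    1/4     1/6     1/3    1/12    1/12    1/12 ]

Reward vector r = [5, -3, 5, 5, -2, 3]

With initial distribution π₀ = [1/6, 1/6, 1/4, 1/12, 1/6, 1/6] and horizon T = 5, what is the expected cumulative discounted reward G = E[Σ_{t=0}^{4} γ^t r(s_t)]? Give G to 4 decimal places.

t=0: π = [0.1667, 0.1667, 0.2500, 0.0833, 0.1667, 0.1667], E[r] = 2.1667, γ^t·E[r] = 2.166667, running G = 2.166667
t=1: π = [0.2222, 0.1319, 0.1667, 0.1597, 0.1528, 0.1667], E[r] = 2.5417, γ^t·E[r] = 1.779167, running G = 3.945833
t=2: π = [0.2188, 0.1296, 0.1655, 0.1742, 0.1510, 0.1609], E[r] = 2.5839, γ^t·E[r] = 1.266117, running G = 5.211950
t=3: π = [0.2192, 0.1288, 0.1634, 0.1786, 0.1501, 0.1600], E[r] = 2.5991, γ^t·E[r] = 0.891492, running G = 6.103443
t=4: π = [0.2192, 0.1285, 0.1630, 0.1797, 0.1499, 0.1596], E[r] = 2.6034, γ^t·E[r] = 0.625079, running G = 6.728522

G = 6.7285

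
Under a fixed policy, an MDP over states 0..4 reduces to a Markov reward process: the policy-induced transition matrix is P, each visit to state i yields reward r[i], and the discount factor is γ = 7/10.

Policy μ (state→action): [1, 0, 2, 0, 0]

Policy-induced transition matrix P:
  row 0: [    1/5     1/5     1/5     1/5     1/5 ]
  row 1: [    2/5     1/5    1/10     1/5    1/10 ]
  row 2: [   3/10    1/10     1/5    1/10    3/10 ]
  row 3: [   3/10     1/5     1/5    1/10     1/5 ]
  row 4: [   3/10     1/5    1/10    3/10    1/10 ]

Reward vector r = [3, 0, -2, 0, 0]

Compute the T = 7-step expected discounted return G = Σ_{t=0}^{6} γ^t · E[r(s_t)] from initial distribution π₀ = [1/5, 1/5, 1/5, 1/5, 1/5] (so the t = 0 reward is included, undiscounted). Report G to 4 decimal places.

G = 1.3389

t=0: π = [0.2000, 0.2000, 0.2000, 0.2000, 0.2000], E[r] = 0.2000, γ^t·E[r] = 0.200000, running G = 0.200000
t=1: π = [0.3000, 0.1800, 0.1600, 0.1800, 0.1800], E[r] = 0.5800, γ^t·E[r] = 0.406000, running G = 0.606000
t=2: π = [0.2880, 0.1840, 0.1640, 0.1840, 0.1800], E[r] = 0.5360, γ^t·E[r] = 0.262640, running G = 0.868640
t=3: π = [0.2896, 0.1836, 0.1636, 0.1832, 0.1800], E[r] = 0.5416, γ^t·E[r] = 0.185769, running G = 1.054409
t=4: π = [0.2894, 0.1836, 0.1636, 0.1833, 0.1800], E[r] = 0.5409, γ^t·E[r] = 0.129875, running G = 1.184284
t=5: π = [0.2894, 0.1836, 0.1636, 0.1833, 0.1800], E[r] = 0.5410, γ^t·E[r] = 0.090926, running G = 1.275210
t=6: π = [0.2894, 0.1836, 0.1636, 0.1833, 0.1800], E[r] = 0.5410, γ^t·E[r] = 0.063647, running G = 1.338857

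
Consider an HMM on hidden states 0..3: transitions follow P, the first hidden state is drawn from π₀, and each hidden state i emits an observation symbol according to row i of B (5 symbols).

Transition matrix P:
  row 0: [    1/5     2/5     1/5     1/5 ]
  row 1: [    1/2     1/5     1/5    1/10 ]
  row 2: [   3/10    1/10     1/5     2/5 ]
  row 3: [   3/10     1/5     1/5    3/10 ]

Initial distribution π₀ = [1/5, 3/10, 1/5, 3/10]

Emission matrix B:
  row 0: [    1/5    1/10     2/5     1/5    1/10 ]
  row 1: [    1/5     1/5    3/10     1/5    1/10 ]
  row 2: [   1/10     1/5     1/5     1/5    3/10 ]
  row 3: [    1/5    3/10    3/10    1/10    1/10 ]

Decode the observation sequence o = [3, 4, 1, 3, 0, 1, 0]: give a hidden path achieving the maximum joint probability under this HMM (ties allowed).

path = [1, 2, 3, 1, 0, 1, 0]

t=0: δ = [4.000e-02, 6.000e-02, 4.000e-02, 3.000e-02]  (obs o_0=3)
t=1: δ = [3.000e-03, 1.600e-03, 3.600e-03, 1.600e-03]  ψ = [1, 0, 1, 2]  (obs o_1=4)
t=2: δ = [1.080e-04, 2.400e-04, 1.440e-04, 4.320e-04]  ψ = [2, 0, 2, 2]  (obs o_2=1)
t=3: δ = [2.592e-05, 1.728e-05, 1.728e-05, 1.296e-05]  ψ = [3, 3, 3, 3]  (obs o_3=3)
t=4: δ = [1.728e-06, 2.074e-06, 5.184e-07, 1.382e-06]  ψ = [1, 0, 0, 2]  (obs o_4=0)
t=5: δ = [1.037e-07, 1.382e-07, 8.294e-08, 1.244e-07]  ψ = [1, 0, 1, 3]  (obs o_5=1)
t=6: δ = [1.382e-08, 8.294e-09, 2.765e-09, 7.465e-09]  ψ = [1, 0, 1, 3]  (obs o_6=0)
backtrack: best end state = 0; path = [1, 2, 3, 1, 0, 1, 0]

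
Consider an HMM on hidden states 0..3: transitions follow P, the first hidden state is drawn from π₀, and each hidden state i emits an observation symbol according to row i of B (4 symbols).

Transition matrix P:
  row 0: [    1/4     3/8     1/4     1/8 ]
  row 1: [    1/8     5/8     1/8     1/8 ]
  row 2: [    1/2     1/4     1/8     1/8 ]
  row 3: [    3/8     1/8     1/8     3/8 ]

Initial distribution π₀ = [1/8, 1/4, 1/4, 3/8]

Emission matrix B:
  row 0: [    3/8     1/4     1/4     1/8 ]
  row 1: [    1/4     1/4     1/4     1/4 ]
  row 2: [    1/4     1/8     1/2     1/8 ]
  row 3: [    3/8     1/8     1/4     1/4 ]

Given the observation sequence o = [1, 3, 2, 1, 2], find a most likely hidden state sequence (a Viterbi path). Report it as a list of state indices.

path = [1, 1, 1, 1, 1]

t=0: δ = [3.125e-02, 6.250e-02, 3.125e-02, 4.688e-02]  (obs o_0=1)
t=1: δ = [2.197e-03, 9.766e-03, 9.766e-04, 4.395e-03]  ψ = [3, 1, 0, 3]  (obs o_1=3)
t=2: δ = [4.120e-04, 1.526e-03, 6.104e-04, 4.120e-04]  ψ = [3, 1, 1, 3]  (obs o_2=2)
t=3: δ = [7.629e-05, 2.384e-04, 2.384e-05, 2.384e-05]  ψ = [2, 1, 1, 1]  (obs o_3=1)
t=4: δ = [7.451e-06, 3.725e-05, 1.490e-05, 7.451e-06]  ψ = [1, 1, 1, 1]  (obs o_4=2)
backtrack: best end state = 1; path = [1, 1, 1, 1, 1]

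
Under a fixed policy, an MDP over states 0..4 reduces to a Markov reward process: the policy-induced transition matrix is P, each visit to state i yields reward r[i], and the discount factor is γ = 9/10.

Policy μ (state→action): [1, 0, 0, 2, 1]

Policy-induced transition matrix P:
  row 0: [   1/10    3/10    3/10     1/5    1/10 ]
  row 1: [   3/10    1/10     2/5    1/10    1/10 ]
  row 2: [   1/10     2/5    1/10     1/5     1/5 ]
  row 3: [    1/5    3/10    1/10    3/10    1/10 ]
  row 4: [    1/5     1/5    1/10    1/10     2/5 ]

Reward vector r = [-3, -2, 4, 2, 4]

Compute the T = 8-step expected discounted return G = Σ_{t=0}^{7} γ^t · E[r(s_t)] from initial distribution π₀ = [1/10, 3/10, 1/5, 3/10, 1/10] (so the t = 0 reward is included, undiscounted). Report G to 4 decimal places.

G = 4.6895

t=0: π = [0.1000, 0.3000, 0.2000, 0.3000, 0.1000], E[r] = 0.9000, γ^t·E[r] = 0.900000, running G = 0.900000
t=1: π = [0.2000, 0.2500, 0.2100, 0.1900, 0.1500], E[r] = 0.7200, γ^t·E[r] = 0.648000, running G = 1.548000
t=2: π = [0.1840, 0.2560, 0.2150, 0.1790, 0.1660], E[r] = 0.8180, γ^t·E[r] = 0.662580, running G = 2.210580
t=3: π = [0.1857, 0.2537, 0.2136, 0.1757, 0.1713], E[r] = 0.8265, γ^t·E[r] = 0.602519, running G = 2.813099
t=4: π = [0.1854, 0.2535, 0.2133, 0.1751, 0.1728], E[r] = 0.8308, γ^t·E[r] = 0.545114, running G = 3.358213
t=5: π = [0.1855, 0.2534, 0.2131, 0.1749, 0.1732], E[r] = 0.8318, γ^t·E[r] = 0.491147, running G = 3.849360
t=6: π = [0.1855, 0.2533, 0.2131, 0.1748, 0.1733], E[r] = 0.8320, γ^t·E[r] = 0.442180, running G = 4.291540
t=7: π = [0.1855, 0.2533, 0.2131, 0.1748, 0.1733], E[r] = 0.8321, γ^t·E[r] = 0.397996, running G = 4.689535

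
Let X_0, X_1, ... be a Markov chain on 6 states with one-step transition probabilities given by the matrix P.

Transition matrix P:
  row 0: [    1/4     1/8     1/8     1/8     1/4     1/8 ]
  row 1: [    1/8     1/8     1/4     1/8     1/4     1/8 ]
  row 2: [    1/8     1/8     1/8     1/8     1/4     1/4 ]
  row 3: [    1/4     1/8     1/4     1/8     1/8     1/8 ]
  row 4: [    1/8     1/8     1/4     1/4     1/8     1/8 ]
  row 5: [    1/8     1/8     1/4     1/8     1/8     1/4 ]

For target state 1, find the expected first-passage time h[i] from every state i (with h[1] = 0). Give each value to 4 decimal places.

First-step conditioning: h[1] = 0; for i ≠ 1, h[i] = 1 + Σ_k P[i][k]·h[k].
  h[0] = 1 + 1/4·h[0] + 1/8·h[2] + 1/8·h[3] + 1/4·h[4] + 1/8·h[5]
  h[2] = 1 + 1/8·h[0] + 1/8·h[2] + 1/8·h[3] + 1/4·h[4] + 1/4·h[5]
  h[3] = 1 + 1/4·h[0] + 1/4·h[2] + 1/8·h[3] + 1/8·h[4] + 1/8·h[5]
  h[4] = 1 + 1/8·h[0] + 1/4·h[2] + 1/4·h[3] + 1/8·h[4] + 1/8·h[5]
  h[5] = 1 + 1/8·h[0] + 1/4·h[2] + 1/8·h[3] + 1/8·h[4] + 1/4·h[5]
Solving the 5×5 linear system over states ≠ 1 gives exactly h = [8, 0, 8, 8, 8, 8] (h[1] = 0 is the target).

h = [8.0000, 0.0000, 8.0000, 8.0000, 8.0000, 8.0000]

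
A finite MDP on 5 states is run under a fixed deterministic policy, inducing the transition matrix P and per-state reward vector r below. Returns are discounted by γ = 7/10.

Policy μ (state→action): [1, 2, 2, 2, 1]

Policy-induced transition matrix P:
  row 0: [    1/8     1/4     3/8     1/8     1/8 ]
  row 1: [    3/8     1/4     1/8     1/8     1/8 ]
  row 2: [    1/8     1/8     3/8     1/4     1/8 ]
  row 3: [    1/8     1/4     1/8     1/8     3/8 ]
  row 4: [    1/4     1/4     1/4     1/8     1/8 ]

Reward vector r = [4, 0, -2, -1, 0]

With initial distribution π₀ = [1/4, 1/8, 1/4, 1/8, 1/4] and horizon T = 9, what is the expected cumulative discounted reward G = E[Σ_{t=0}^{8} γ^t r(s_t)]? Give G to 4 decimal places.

t=0: π = [0.2500, 0.1250, 0.2500, 0.1250, 0.2500], E[r] = 0.3750, γ^t·E[r] = 0.375000, running G = 0.375000
t=1: π = [0.1875, 0.2188, 0.2813, 0.1563, 0.1563], E[r] = 0.0313, γ^t·E[r] = 0.021875, running G = 0.396875
t=2: π = [0.1992, 0.2148, 0.2617, 0.1602, 0.1641], E[r] = 0.1133, γ^t·E[r] = 0.055508, running G = 0.452383
t=3: π = [0.1992, 0.2173, 0.2607, 0.1577, 0.1650], E[r] = 0.1177, γ^t·E[r] = 0.040363, running G = 0.492746
t=4: π = [0.2000, 0.2174, 0.2606, 0.1576, 0.1644], E[r] = 0.1210, γ^t·E[r] = 0.029045, running G = 0.521791
t=5: π = [0.1999, 0.2174, 0.2607, 0.1576, 0.1644], E[r] = 0.1207, γ^t·E[r] = 0.020278, running G = 0.542069
t=6: π = [0.1999, 0.2174, 0.2607, 0.1576, 0.1644], E[r] = 0.1206, γ^t·E[r] = 0.014192, running G = 0.556261
t=7: π = [0.1999, 0.2174, 0.2607, 0.1576, 0.1644], E[r] = 0.1206, γ^t·E[r] = 0.009934, running G = 0.566195
t=8: π = [0.1999, 0.2174, 0.2607, 0.1576, 0.1644], E[r] = 0.1206, γ^t·E[r] = 0.006954, running G = 0.573149

G = 0.5731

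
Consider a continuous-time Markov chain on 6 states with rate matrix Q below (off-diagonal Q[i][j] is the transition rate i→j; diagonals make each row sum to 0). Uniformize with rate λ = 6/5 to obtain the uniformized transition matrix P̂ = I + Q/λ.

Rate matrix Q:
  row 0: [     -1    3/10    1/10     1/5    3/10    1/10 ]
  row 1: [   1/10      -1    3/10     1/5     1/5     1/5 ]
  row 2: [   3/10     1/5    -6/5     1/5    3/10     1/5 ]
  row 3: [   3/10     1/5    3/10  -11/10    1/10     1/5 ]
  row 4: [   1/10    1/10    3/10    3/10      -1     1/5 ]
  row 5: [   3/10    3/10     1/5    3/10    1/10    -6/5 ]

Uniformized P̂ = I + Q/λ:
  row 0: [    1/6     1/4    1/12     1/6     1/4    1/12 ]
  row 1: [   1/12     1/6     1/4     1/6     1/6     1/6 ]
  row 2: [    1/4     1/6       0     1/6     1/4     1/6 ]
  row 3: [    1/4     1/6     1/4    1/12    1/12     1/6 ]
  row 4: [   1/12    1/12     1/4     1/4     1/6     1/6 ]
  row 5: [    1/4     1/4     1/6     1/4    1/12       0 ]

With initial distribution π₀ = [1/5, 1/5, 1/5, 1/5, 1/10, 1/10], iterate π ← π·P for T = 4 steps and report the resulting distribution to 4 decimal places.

π = [0.1773, 0.1782, 0.1676, 0.1770, 0.1698, 0.1301]

t=0: π = [0.2000, 0.2000, 0.2000, 0.2000, 0.1000, 0.1000]
t=1: π = [0.1833, 0.1833, 0.1583, 0.1667, 0.1750, 0.1333]
t=2: π = [0.1750, 0.1785, 0.1688, 0.1785, 0.1701, 0.1292]
t=3: π = [0.1773, 0.1778, 0.1679, 0.1767, 0.1697, 0.1306]
t=4: π = [0.1773, 0.1782, 0.1676, 0.1770, 0.1698, 0.1301]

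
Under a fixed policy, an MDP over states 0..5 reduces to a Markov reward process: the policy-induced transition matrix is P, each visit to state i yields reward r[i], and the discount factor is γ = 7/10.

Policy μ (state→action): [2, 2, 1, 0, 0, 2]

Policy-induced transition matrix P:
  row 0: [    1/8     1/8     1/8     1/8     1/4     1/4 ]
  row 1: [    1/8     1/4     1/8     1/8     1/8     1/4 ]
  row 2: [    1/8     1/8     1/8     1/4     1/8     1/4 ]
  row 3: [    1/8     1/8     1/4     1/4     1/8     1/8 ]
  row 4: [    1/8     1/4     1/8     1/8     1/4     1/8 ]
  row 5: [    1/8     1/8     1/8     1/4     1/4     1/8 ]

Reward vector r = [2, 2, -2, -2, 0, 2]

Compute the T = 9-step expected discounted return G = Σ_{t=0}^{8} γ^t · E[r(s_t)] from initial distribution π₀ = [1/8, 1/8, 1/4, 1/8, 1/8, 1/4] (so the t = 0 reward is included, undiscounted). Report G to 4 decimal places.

t=0: π = [0.1250, 0.1250, 0.2500, 0.1250, 0.1250, 0.2500], E[r] = 0.2500, γ^t·E[r] = 0.250000, running G = 0.250000
t=1: π = [0.1250, 0.1563, 0.1406, 0.2031, 0.1875, 0.1875], E[r] = 0.2500, γ^t·E[r] = 0.175000, running G = 0.425000
t=2: π = [0.1250, 0.1680, 0.1504, 0.1914, 0.1875, 0.1777], E[r] = 0.2578, γ^t·E[r] = 0.126328, running G = 0.551328
t=3: π = [0.1250, 0.1694, 0.1489, 0.1899, 0.1863, 0.1804], E[r] = 0.2720, γ^t·E[r] = 0.093287, running G = 0.644615
t=4: π = [0.1250, 0.1695, 0.1487, 0.1899, 0.1865, 0.1804], E[r] = 0.2725, γ^t·E[r] = 0.065418, running G = 0.710033
t=5: π = [0.1250, 0.1695, 0.1487, 0.1899, 0.1865, 0.1804], E[r] = 0.2725, γ^t·E[r] = 0.045805, running G = 0.755838
t=6: π = [0.1250, 0.1695, 0.1487, 0.1899, 0.1865, 0.1804], E[r] = 0.2726, γ^t·E[r] = 0.032068, running G = 0.787906
t=7: π = [0.1250, 0.1695, 0.1487, 0.1899, 0.1865, 0.1804], E[r] = 0.2726, γ^t·E[r] = 0.022448, running G = 0.810354
t=8: π = [0.1250, 0.1695, 0.1487, 0.1899, 0.1865, 0.1804], E[r] = 0.2726, γ^t·E[r] = 0.015714, running G = 0.826068

G = 0.8261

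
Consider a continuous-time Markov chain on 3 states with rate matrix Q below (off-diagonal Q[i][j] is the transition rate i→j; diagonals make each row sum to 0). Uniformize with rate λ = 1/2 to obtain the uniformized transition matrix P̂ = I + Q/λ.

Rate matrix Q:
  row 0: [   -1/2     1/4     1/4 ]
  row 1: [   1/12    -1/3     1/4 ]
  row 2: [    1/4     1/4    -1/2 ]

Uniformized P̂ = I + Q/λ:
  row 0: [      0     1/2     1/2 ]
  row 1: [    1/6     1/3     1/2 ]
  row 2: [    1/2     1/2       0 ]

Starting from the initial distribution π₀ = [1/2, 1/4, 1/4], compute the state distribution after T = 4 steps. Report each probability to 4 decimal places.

π = [0.2434, 0.4284, 0.3281]

t=0: π = [0.5000, 0.2500, 0.2500]
t=1: π = [0.1667, 0.4583, 0.3750]
t=2: π = [0.2639, 0.4236, 0.3125]
t=3: π = [0.2269, 0.4294, 0.3438]
t=4: π = [0.2434, 0.4284, 0.3281]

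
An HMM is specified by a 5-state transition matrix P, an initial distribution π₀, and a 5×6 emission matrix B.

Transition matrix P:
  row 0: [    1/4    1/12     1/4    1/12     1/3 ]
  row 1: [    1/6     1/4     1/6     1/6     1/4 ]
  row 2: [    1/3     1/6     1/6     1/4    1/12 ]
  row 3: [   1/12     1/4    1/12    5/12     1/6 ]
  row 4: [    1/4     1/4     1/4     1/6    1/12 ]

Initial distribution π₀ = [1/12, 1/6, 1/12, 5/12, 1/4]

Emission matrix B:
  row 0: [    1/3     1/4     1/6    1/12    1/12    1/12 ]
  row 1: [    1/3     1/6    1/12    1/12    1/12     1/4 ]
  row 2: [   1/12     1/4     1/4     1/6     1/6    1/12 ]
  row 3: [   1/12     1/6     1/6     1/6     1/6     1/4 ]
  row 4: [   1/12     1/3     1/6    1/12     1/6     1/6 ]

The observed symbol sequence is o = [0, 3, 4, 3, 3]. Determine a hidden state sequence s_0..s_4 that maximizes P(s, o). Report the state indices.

path = [3, 3, 3, 3, 3]

t=0: δ = [2.778e-02, 5.556e-02, 6.944e-03, 3.472e-02, 2.083e-02]  (obs o_0=0)
t=1: δ = [7.716e-04, 1.157e-03, 1.543e-03, 2.411e-03, 1.157e-03]  ψ = [1, 1, 1, 3, 1]  (obs o_1=3)
t=2: δ = [4.287e-05, 5.023e-05, 4.823e-05, 1.674e-04, 6.698e-05]  ψ = [2, 3, 4, 3, 3]  (obs o_2=4)
t=3: δ = [1.395e-06, 3.489e-06, 2.791e-06, 1.163e-05, 2.326e-06]  ψ = [4, 3, 4, 3, 3]  (obs o_3=3)
t=4: δ = [8.075e-08, 2.423e-07, 1.615e-07, 8.075e-07, 1.615e-07]  ψ = [3, 3, 3, 3, 3]  (obs o_4=3)
backtrack: best end state = 3; path = [3, 3, 3, 3, 3]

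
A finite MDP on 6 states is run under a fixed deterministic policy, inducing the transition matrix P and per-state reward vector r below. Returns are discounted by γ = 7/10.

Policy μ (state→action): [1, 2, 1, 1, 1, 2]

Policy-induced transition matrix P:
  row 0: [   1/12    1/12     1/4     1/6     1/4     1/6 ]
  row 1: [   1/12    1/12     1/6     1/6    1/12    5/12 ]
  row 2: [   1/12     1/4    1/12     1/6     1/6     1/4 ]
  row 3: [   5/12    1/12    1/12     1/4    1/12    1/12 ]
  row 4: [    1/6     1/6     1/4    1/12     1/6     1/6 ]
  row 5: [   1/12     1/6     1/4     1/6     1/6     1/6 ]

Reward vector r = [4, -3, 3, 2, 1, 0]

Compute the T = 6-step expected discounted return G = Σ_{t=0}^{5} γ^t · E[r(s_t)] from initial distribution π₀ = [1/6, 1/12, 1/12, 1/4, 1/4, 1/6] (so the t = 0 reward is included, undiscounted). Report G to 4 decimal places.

t=0: π = [0.1667, 0.0833, 0.0833, 0.2500, 0.2500, 0.1667], E[r] = 1.4167, γ^t·E[r] = 1.416667, running G = 1.416667
t=1: π = [0.1875, 0.1319, 0.1875, 0.1667, 0.1528, 0.1736], E[r] = 1.4028, γ^t·E[r] = 0.981944, running G = 2.398611
t=2: π = [0.1516, 0.1418, 0.1800, 0.1678, 0.1574, 0.2014], E[r] = 1.2141, γ^t·E[r] = 0.594919, running G = 2.993530
t=3: π = [0.1524, 0.1432, 0.1802, 0.1675, 0.1535, 0.2031], E[r] = 1.2091, γ^t·E[r] = 0.414723, running G = 3.408253
t=4: π = [0.1520, 0.1431, 0.1801, 0.1678, 0.1535, 0.2035], E[r] = 1.2081, γ^t·E[r] = 0.290058, running G = 3.698311
t=5: π = [0.1521, 0.1431, 0.1801, 0.1679, 0.1534, 0.2035], E[r] = 1.2084, γ^t·E[r] = 0.203091, running G = 3.901403

G = 3.9014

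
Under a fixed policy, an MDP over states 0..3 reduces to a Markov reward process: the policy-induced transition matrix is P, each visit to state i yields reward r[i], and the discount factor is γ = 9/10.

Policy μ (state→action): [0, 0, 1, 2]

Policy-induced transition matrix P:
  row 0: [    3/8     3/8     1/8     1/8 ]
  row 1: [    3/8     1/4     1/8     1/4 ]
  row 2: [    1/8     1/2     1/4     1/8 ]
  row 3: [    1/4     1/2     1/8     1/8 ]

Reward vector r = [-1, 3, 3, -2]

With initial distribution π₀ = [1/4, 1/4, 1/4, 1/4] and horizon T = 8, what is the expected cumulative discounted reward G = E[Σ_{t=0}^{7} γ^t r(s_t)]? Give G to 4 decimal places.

t=0: π = [0.2500, 0.2500, 0.2500, 0.2500], E[r] = 0.7500, γ^t·E[r] = 0.750000, running G = 0.750000
t=1: π = [0.2813, 0.4063, 0.1563, 0.1563], E[r] = 1.0938, γ^t·E[r] = 0.984375, running G = 1.734375
t=2: π = [0.3164, 0.3633, 0.1445, 0.1758], E[r] = 0.8555, γ^t·E[r] = 0.692930, running G = 2.427305
t=3: π = [0.3169, 0.3696, 0.1431, 0.1704], E[r] = 0.8804, γ^t·E[r] = 0.641791, running G = 3.069095
t=4: π = [0.3179, 0.3680, 0.1429, 0.1712], E[r] = 0.8723, γ^t·E[r] = 0.572285, running G = 3.641381
t=5: π = [0.3179, 0.3683, 0.1429, 0.1710], E[r] = 0.8735, γ^t·E[r] = 0.515791, running G = 4.157172
t=6: π = [0.3179, 0.3682, 0.1429, 0.1710], E[r] = 0.8732, γ^t·E[r] = 0.464051, running G = 4.621223
t=7: π = [0.3179, 0.3682, 0.1429, 0.1710], E[r] = 0.8732, γ^t·E[r] = 0.417672, running G = 5.038896

G = 5.0389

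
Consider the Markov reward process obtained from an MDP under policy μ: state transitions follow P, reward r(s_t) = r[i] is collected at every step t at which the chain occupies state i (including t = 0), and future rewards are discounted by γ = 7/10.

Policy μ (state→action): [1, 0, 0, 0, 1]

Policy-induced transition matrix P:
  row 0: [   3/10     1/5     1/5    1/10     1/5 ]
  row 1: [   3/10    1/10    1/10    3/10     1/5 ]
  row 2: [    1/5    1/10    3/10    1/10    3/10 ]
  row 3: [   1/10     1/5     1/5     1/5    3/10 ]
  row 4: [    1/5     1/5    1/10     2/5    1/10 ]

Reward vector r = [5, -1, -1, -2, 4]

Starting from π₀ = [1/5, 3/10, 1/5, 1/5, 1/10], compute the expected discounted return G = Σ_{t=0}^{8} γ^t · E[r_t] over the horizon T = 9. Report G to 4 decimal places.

G = 3.1718

t=0: π = [0.2000, 0.3000, 0.2000, 0.2000, 0.1000], E[r] = 0.5000, γ^t·E[r] = 0.500000, running G = 0.500000
t=1: π = [0.2300, 0.1500, 0.1800, 0.2100, 0.2300], E[r] = 1.3200, γ^t·E[r] = 0.924000, running G = 1.424000
t=2: π = [0.2170, 0.1670, 0.1800, 0.2200, 0.2160], E[r] = 1.1620, γ^t·E[r] = 0.569380, running G = 1.993380
t=3: π = [0.2164, 0.1653, 0.1797, 0.2202, 0.2184], E[r] = 1.1702, γ^t·E[r] = 0.401379, running G = 2.394759
t=4: π = [0.2162, 0.1655, 0.1796, 0.2206, 0.2182], E[r] = 1.1671, γ^t·E[r] = 0.280209, running G = 2.674967
t=5: π = [0.2161, 0.1655, 0.1796, 0.2206, 0.2182], E[r] = 1.1671, γ^t·E[r] = 0.196146, running G = 2.871113
t=6: π = [0.2161, 0.1655, 0.1796, 0.2206, 0.2182], E[r] = 1.1670, γ^t·E[r] = 0.137293, running G = 3.008406
t=7: π = [0.2161, 0.1655, 0.1796, 0.2206, 0.2182], E[r] = 1.1670, γ^t·E[r] = 0.096105, running G = 3.104511
t=8: π = [0.2161, 0.1655, 0.1796, 0.2206, 0.2182], E[r] = 1.1670, γ^t·E[r] = 0.067273, running G = 3.171784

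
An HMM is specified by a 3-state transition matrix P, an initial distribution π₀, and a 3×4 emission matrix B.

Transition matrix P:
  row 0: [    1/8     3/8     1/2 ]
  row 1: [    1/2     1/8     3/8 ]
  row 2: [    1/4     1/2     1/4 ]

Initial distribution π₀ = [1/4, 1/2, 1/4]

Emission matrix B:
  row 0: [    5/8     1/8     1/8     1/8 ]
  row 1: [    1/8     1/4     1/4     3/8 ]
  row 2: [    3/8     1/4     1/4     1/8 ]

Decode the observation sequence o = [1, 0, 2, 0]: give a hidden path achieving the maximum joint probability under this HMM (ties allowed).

t=0: δ = [3.125e-02, 1.250e-01, 6.250e-02]  (obs o_0=1)
t=1: δ = [3.906e-02, 3.906e-03, 1.758e-02]  ψ = [1, 2, 1]  (obs o_1=0)
t=2: δ = [6.104e-04, 3.662e-03, 4.883e-03]  ψ = [0, 0, 0]  (obs o_2=2)
t=3: δ = [1.144e-03, 3.052e-04, 5.150e-04]  ψ = [1, 2, 1]  (obs o_3=0)
backtrack: best end state = 0; path = [1, 0, 1, 0]

path = [1, 0, 1, 0]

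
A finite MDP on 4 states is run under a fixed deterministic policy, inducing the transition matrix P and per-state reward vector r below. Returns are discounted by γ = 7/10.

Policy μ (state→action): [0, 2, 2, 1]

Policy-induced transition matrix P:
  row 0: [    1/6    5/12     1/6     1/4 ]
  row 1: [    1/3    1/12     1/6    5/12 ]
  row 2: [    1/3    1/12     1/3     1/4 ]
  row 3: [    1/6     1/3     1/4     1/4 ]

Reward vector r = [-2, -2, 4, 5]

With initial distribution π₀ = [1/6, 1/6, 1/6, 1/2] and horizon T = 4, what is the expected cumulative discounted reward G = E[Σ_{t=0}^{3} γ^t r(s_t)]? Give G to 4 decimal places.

G = 4.6319

t=0: π = [0.1667, 0.1667, 0.1667, 0.5000], E[r] = 2.5000, γ^t·E[r] = 2.500000, running G = 2.500000
t=1: π = [0.2222, 0.2639, 0.2361, 0.2778], E[r] = 1.3611, γ^t·E[r] = 0.952778, running G = 3.452778
t=2: π = [0.2500, 0.2269, 0.2292, 0.2940], E[r] = 1.4329, γ^t·E[r] = 0.702106, running G = 4.154884
t=3: π = [0.2427, 0.2402, 0.2294, 0.2878], E[r] = 1.3908, γ^t·E[r] = 0.477051, running G = 4.631935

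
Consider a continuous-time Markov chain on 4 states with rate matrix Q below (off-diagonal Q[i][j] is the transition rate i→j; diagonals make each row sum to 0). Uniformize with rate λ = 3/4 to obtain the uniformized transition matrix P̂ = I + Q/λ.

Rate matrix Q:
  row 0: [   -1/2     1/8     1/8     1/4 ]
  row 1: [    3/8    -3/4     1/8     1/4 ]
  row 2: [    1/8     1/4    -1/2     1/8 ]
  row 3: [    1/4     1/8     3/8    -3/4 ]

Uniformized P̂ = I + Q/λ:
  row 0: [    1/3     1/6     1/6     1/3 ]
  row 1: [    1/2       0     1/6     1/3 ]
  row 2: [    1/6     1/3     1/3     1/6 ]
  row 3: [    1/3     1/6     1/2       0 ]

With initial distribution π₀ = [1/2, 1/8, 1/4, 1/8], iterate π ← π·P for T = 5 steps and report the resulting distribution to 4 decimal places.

π = [0.3162, 0.1838, 0.2857, 0.2143]

t=0: π = [0.5000, 0.1250, 0.2500, 0.1250]
t=1: π = [0.3125, 0.1875, 0.2500, 0.2500]
t=2: π = [0.3229, 0.1771, 0.2917, 0.2083]
t=3: π = [0.3142, 0.1858, 0.2847, 0.2153]
t=4: π = [0.3168, 0.1832, 0.2859, 0.2141]
t=5: π = [0.3162, 0.1838, 0.2857, 0.2143]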